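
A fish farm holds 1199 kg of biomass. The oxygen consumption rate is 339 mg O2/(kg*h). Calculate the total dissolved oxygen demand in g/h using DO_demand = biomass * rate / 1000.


Total O2 consumption (mg/h) = 1199 kg * 339 mg/(kg*h) = 406461 mg/h
Convert to g/h: 406461 / 1000 = 406.461 g/h

406.461 g/h


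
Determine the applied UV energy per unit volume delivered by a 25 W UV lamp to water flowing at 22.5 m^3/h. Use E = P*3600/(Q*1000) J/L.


Energy delivered per hour = 25 W * 3600 s = 90000 J/h
Volume treated per hour = 22.5 m^3/h * 1000 = 22500 L/h
dose = 90000 / 22500 = 4 J/L

4 J/L


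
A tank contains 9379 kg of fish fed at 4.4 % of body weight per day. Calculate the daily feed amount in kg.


Feeding rate fraction = 4.4% / 100 = 0.044
Daily feed = 9379 kg * 0.044 = 412.676 kg/day

412.676 kg/day


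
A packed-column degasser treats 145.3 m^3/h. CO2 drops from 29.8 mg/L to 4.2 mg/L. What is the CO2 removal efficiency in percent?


CO2_out / CO2_in = 4.2 / 29.8 = 0.1409396
Fraction remaining = 0.1409396
efficiency = (1 - 0.1409396) * 100 = 85.906 %

85.906 %


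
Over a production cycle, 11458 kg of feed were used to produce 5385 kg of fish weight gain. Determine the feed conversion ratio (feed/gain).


FCR = feed consumed / weight gained
FCR = 11458 kg / 5385 kg = 2.12776

2.12776


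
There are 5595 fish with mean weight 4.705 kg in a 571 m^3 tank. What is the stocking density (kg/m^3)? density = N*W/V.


Total biomass = 5595 fish * 4.705 kg = 26324.475 kg
Density = total biomass / volume = 26324.475 / 571 = 46.1024 kg/m^3

46.1024 kg/m^3


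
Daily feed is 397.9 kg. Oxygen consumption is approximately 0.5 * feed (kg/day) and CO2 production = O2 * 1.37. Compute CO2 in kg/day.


O2 = 397.9 * 0.5 = 198.95
CO2 = 198.95 * 1.37 = 272.5615

272.5615 kg/day


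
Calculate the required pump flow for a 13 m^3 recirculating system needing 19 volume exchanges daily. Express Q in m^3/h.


Daily recirculation volume = 13 m^3 * 19 = 247 m^3/day
Flow rate Q = daily volume / 24 h = 247 / 24 = 10.2917 m^3/h

10.2917 m^3/h


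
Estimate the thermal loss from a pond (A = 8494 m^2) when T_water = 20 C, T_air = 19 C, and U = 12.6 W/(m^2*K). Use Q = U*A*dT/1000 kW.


Temperature difference dT = 20 - 19 = 1 K
Heat loss (W) = U * A * dT = 12.6 * 8494 * 1 = 107024.4 W
Convert to kW: 107024.4 / 1000 = 107.0244 kW

107.0244 kW


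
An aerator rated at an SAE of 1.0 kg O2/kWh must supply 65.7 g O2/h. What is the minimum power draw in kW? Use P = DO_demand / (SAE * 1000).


SAE in g O2/kWh = 1.0 * 1000 = 1000 g/kWh
P = DO_demand / SAE_g = 65.7 / 1000 = 0.0657 kW

0.0657 kW


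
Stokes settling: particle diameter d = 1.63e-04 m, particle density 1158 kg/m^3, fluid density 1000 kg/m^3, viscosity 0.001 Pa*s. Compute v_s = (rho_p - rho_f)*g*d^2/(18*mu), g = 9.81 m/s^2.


Density difference: rho_p - rho_f = 1158 - 1000 = 158 kg/m^3
d^2 = (1.63e-04)^2 = 2.6569e-08 m^2
Numerator = (rho_p - rho_f) * g * d^2 = 158 * 9.81 * 2.6569e-08 = 4.1181419e-05
Denominator = 18 * mu = 18 * 0.001 = 0.018
v_s = 4.1181419e-05 / 0.018 = 0.00228786 m/s
Check: Re = rho_f * v_s * d / mu = 1000 * 0.00228786 * 1.63e-04 / 0.001 = 0.373 < 1, so Stokes' law applies.

0.00228786 m/s


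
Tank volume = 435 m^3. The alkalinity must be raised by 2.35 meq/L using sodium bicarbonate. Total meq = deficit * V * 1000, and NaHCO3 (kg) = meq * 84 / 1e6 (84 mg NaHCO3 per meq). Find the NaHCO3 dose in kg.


Tank volume in L = 435 m^3 * 1000 = 435000 L
Total meq required = 2.35 meq/L * 435000 L = 1022250 meq
NaHCO3 mass = 1022250 meq * 84 mg/meq / 1e6 = 85.869 kg

85.869 kg


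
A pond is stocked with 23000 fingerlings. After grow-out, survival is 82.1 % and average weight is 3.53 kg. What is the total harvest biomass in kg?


Survivors = 23000 * 82.1/100 = 18883 fish
Harvest biomass = survivors * W_f = 18883 * 3.53 = 66656.99 kg

66656.99 kg


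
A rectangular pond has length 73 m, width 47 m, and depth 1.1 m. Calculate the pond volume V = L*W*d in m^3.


Base area = L * W = 73 * 47 = 3431 m^2
Volume = area * depth = 3431 * 1.1 = 3774.1 m^3

3774.1 m^3


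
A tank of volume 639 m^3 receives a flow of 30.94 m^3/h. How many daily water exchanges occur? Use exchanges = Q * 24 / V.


Daily flow volume = 30.94 m^3/h * 24 h = 742.56 m^3/day
Exchanges = daily flow / tank volume = 742.56 / 639 = 1.16207 exchanges/day

1.16207 exchanges/day


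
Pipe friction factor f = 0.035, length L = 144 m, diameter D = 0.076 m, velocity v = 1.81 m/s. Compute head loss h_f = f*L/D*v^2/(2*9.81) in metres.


v^2 = 1.81^2 = 3.2761 m^2/s^2
L/D = 144/0.076 = 1894.7368
h_f = f*(L/D)*v^2/(2g) = 0.035 * 1894.7368 * 3.2761 / 19.62 = 11.0732 m

11.0732 m


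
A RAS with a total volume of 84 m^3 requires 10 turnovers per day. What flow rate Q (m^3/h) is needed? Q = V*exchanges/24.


Daily recirculation volume = 84 m^3 * 10 = 840 m^3/day
Flow rate Q = daily volume / 24 h = 840 / 24 = 35 m^3/h

35 m^3/h


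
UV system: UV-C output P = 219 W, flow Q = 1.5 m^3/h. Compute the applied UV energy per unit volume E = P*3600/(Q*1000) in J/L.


Energy delivered per hour = 219 W * 3600 s = 788400 J/h
Volume treated per hour = 1.5 m^3/h * 1000 = 1500 L/h
dose = 788400 / 1500 = 525.6 J/L

525.6 J/L


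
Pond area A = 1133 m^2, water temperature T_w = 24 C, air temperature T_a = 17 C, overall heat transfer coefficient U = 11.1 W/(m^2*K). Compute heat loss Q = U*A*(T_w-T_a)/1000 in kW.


Temperature difference dT = 24 - 17 = 7 K
Heat loss (W) = U * A * dT = 11.1 * 1133 * 7 = 88034.1 W
Convert to kW: 88034.1 / 1000 = 88.0341 kW

88.0341 kW


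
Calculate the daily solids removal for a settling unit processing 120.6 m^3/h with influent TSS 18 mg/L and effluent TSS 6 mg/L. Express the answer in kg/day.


Concentration drop: TSS_in - TSS_out = 18 - 6 = 12 mg/L
Hourly solids removed = Q * dTSS = 120.6 m^3/h * 12 mg/L = 1447.2 g/h  (m^3/h * mg/L = g/h)
Daily solids removed = 1447.2 * 24 = 34732.8 g/day
Convert g to kg: 34732.8 / 1000 = 34.7328 kg/day

34.7328 kg/day


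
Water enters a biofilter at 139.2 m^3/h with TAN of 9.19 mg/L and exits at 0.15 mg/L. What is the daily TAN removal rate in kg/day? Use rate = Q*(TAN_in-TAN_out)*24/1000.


Concentration drop: TAN_in - TAN_out = 9.19 - 0.15 = 9.04 mg/L
Hourly TAN removed = Q * dTAN = 139.2 m^3/h * 9.04 mg/L = 1258.368 g/h  (m^3/h * mg/L = g/h)
Daily TAN removed = 1258.368 * 24 = 30200.832 g/day
Convert to kg/day: 30200.832 / 1000 = 30.200832 kg/day

30.200832 kg/day


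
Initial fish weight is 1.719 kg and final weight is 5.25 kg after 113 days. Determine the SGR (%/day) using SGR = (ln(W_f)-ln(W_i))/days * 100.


ln(W_f) = ln(5.25) = 1.6582281
ln(W_i) = ln(1.719) = 0.54174273
ln(W_f) - ln(W_i) = 1.6582281 - 0.54174273 = 1.1164854
SGR = 1.1164854 / 113 * 100 = 0.98804 %/day

0.98804 %/day


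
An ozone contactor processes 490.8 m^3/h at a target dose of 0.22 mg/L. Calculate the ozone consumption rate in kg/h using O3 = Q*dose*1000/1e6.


O3 demand (mg/h) = Q * dose * 1000 = 490.8 * 0.22 * 1000 = 107976 mg/h
Convert mg to kg: 107976 / 1e6 = 0.107976 kg/h

0.107976 kg/h


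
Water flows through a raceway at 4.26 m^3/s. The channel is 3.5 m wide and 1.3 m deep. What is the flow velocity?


Cross-sectional area = W * d = 3.5 * 1.3 = 4.55 m^2
Velocity = Q / A = 4.26 / 4.55 = 0.936264 m/s

0.936264 m/s


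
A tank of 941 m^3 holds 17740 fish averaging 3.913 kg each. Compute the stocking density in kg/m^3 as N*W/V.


Total biomass = 17740 fish * 3.913 kg = 69416.62 kg
Density = total biomass / volume = 69416.62 / 941 = 73.769 kg/m^3

73.769 kg/m^3


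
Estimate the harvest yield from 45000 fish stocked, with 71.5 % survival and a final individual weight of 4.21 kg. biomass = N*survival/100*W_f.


Survivors = 45000 * 71.5/100 = 32175 fish
Harvest biomass = survivors * W_f = 32175 * 4.21 = 135456.75 kg

135456.75 kg


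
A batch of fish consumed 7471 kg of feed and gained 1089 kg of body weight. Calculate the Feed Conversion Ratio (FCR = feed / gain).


FCR = feed consumed / weight gained
FCR = 7471 kg / 1089 kg = 6.86042

6.86042


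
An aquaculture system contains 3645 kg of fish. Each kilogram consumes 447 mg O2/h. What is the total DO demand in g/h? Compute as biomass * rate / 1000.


Total O2 consumption (mg/h) = 3645 kg * 447 mg/(kg*h) = 1629315 mg/h
Convert to g/h: 1629315 / 1000 = 1629.315 g/h

1629.315 g/h


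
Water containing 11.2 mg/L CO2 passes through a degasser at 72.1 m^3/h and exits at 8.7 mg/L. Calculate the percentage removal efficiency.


CO2_out / CO2_in = 8.7 / 11.2 = 0.77678571
Fraction remaining = 0.77678571
efficiency = (1 - 0.77678571) * 100 = 22.3214 %

22.3214 %


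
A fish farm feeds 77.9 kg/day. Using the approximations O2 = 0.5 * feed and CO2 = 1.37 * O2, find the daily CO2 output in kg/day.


O2 = 77.9 * 0.5 = 38.95
CO2 = 38.95 * 1.37 = 53.3615

53.3615 kg/day


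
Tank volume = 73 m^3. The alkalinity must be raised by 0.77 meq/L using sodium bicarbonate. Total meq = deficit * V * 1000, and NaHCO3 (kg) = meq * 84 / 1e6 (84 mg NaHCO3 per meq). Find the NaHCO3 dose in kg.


Tank volume in L = 73 m^3 * 1000 = 73000 L
Total meq required = 0.77 meq/L * 73000 L = 56210 meq
NaHCO3 mass = 56210 meq * 84 mg/meq / 1e6 = 4.72164 kg

4.72164 kg


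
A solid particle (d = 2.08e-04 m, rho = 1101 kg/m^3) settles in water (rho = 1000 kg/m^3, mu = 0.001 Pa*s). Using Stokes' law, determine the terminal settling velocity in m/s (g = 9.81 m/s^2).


Density difference: rho_p - rho_f = 1101 - 1000 = 101 kg/m^3
d^2 = (2.08e-04)^2 = 4.3264e-08 m^2
Numerator = (rho_p - rho_f) * g * d^2 = 101 * 9.81 * 4.3264e-08 = 4.2866404e-05
Denominator = 18 * mu = 18 * 0.001 = 0.018
v_s = 4.2866404e-05 / 0.018 = 0.00238147 m/s
Check: Re = rho_f * v_s * d / mu = 1000 * 0.00238147 * 2.08e-04 / 0.001 = 0.495 < 1, so Stokes' law applies.

0.00238147 m/s


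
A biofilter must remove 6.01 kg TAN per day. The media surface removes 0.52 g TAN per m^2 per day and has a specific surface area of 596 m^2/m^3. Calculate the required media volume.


A = 6.01*1000 / 0.52 = 11557.692 m^2
V = 11557.692 / 596 = 19.3921

19.3921 m^3


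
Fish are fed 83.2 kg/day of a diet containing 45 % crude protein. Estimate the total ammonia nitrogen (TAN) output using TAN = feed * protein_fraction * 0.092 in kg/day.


Protein in feed = 83.2 * 45/100 = 37.44 kg/day
TAN = protein * 0.092 = 37.44 * 0.092 = 3.44448 kg/day

3.44448 kg/day


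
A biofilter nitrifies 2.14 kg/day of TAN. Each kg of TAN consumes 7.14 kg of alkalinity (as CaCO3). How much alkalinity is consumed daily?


Alkalinity factor: 7.14 kg CaCO3 consumed per kg TAN nitrified
alk = 2.14 kg TAN * 7.14 = 15.2796 kg CaCO3/day

15.2796 kg CaCO3/day


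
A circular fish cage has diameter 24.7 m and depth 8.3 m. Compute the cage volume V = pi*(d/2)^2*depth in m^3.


r = d/2 = 24.7/2 = 12.35 m
Base area = pi*r^2 = pi*12.35^2 = 479.16357 m^2
Volume = 479.16357 * 8.3 = 3977.06 m^3

3977.06 m^3


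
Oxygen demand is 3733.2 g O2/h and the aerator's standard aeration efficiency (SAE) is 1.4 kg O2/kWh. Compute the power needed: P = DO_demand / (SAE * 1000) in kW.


SAE in g O2/kWh = 1.4 * 1000 = 1400 g/kWh
P = DO_demand / SAE_g = 3733.2 / 1400 = 2.66657 kW

2.66657 kW


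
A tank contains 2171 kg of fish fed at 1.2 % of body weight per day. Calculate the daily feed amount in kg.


Feeding rate fraction = 1.2% / 100 = 0.012
Daily feed = 2171 kg * 0.012 = 26.052 kg/day

26.052 kg/day


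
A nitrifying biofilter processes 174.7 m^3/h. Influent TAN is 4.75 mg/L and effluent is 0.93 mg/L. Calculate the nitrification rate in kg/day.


Concentration drop: TAN_in - TAN_out = 4.75 - 0.93 = 3.82 mg/L
Hourly TAN removed = Q * dTAN = 174.7 m^3/h * 3.82 mg/L = 667.354 g/h  (m^3/h * mg/L = g/h)
Daily TAN removed = 667.354 * 24 = 16016.496 g/day
Convert to kg/day: 16016.496 / 1000 = 16.016496 kg/day

16.016496 kg/day


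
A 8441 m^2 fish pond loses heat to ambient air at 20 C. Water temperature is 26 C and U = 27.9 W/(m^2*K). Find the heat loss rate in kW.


Temperature difference dT = 26 - 20 = 6 K
Heat loss (W) = U * A * dT = 27.9 * 8441 * 6 = 1413023.4 W
Convert to kW: 1413023.4 / 1000 = 1413.0234 kW

1413.0234 kW


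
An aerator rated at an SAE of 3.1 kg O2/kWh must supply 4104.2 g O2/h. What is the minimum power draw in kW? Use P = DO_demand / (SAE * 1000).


SAE in g O2/kWh = 3.1 * 1000 = 3100 g/kWh
P = DO_demand / SAE_g = 4104.2 / 3100 = 1.32394 kW

1.32394 kW


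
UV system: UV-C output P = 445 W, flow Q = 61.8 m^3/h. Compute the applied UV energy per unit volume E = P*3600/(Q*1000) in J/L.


Energy delivered per hour = 445 W * 3600 s = 1602000 J/h
Volume treated per hour = 61.8 m^3/h * 1000 = 61800 L/h
dose = 1602000 / 61800 = 25.9223 J/L

25.9223 J/L


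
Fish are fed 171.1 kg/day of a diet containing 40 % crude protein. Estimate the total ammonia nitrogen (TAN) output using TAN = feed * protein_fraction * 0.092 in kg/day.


Protein in feed = 171.1 * 40/100 = 68.44 kg/day
TAN = protein * 0.092 = 68.44 * 0.092 = 6.29648 kg/day

6.29648 kg/day


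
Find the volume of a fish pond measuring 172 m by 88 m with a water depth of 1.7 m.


Base area = L * W = 172 * 88 = 15136 m^2
Volume = area * depth = 15136 * 1.7 = 25731.2 m^3

25731.2 m^3


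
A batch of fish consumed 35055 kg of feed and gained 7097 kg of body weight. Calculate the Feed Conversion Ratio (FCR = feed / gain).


FCR = feed consumed / weight gained
FCR = 35055 kg / 7097 kg = 4.93941

4.93941


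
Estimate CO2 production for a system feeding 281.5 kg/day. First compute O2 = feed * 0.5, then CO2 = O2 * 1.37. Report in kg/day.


O2 = 281.5 * 0.5 = 140.75
CO2 = 140.75 * 1.37 = 192.8275

192.8275 kg/day


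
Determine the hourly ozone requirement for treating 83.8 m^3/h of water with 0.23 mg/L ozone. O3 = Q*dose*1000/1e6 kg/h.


O3 demand (mg/h) = Q * dose * 1000 = 83.8 * 0.23 * 1000 = 19274 mg/h
Convert mg to kg: 19274 / 1e6 = 0.019274 kg/h

0.019274 kg/h


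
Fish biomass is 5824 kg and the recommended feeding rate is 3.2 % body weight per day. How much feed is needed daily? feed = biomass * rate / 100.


Feeding rate fraction = 3.2% / 100 = 0.032
Daily feed = 5824 kg * 0.032 = 186.368 kg/day

186.368 kg/day


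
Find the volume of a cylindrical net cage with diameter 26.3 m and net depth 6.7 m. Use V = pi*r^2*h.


r = d/2 = 26.3/2 = 13.15 m
Base area = pi*r^2 = pi*13.15^2 = 543.25206 m^2
Volume = 543.25206 * 6.7 = 3639.79 m^3

3639.79 m^3


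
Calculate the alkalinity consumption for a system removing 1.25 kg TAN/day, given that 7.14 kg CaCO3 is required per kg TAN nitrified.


Alkalinity factor: 7.14 kg CaCO3 consumed per kg TAN nitrified
alk = 1.25 kg TAN * 7.14 = 8.925 kg CaCO3/day

8.925 kg CaCO3/day


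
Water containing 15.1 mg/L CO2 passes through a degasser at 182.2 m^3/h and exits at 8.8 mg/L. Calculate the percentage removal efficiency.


CO2_out / CO2_in = 8.8 / 15.1 = 0.58278146
Fraction remaining = 0.58278146
efficiency = (1 - 0.58278146) * 100 = 41.7219 %

41.7219 %


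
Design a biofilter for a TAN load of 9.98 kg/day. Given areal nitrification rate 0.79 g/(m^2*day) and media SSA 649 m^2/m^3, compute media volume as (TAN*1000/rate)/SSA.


A = 9.98*1000 / 0.79 = 12632.911 m^2
V = 12632.911 / 649 = 19.4652

19.4652 m^3


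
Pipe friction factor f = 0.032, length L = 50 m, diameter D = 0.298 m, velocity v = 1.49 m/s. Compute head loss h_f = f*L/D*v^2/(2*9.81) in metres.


v^2 = 1.49^2 = 2.2201 m^2/s^2
L/D = 50/0.298 = 167.78523
h_f = f*(L/D)*v^2/(2g) = 0.032 * 167.78523 * 2.2201 / 19.62 = 0.607543 m

0.607543 m


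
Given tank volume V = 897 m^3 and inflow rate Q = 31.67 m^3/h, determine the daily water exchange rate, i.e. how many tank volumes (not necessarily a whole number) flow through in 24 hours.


Daily flow volume = 31.67 m^3/h * 24 h = 760.08 m^3/day
Exchanges = daily flow / tank volume = 760.08 / 897 = 0.847358 exchanges/day

0.847358 exchanges/day


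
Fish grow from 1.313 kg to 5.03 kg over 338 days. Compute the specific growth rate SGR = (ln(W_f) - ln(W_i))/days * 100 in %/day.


ln(W_f) = ln(5.03) = 1.61542
ln(W_i) = ln(1.313) = 0.2723146
ln(W_f) - ln(W_i) = 1.61542 - 0.2723146 = 1.3431054
SGR = 1.3431054 / 338 * 100 = 0.397368 %/day

0.397368 %/day


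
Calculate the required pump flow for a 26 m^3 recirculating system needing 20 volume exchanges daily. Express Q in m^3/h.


Daily recirculation volume = 26 m^3 * 20 = 520 m^3/day
Flow rate Q = daily volume / 24 h = 520 / 24 = 21.6667 m^3/h

21.6667 m^3/h


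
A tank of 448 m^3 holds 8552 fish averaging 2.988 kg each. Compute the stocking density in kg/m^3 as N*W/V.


Total biomass = 8552 fish * 2.988 kg = 25553.376 kg
Density = total biomass / volume = 25553.376 / 448 = 57.0388 kg/m^3

57.0388 kg/m^3


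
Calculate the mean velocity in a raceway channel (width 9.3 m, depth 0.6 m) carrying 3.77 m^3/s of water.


Cross-sectional area = W * d = 9.3 * 0.6 = 5.58 m^2
Velocity = Q / A = 3.77 / 5.58 = 0.675627 m/s

0.675627 m/s


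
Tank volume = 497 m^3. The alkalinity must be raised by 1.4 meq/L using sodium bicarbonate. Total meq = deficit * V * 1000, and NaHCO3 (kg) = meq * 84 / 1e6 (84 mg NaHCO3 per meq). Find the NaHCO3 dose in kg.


Tank volume in L = 497 m^3 * 1000 = 497000 L
Total meq required = 1.4 meq/L * 497000 L = 695800 meq
NaHCO3 mass = 695800 meq * 84 mg/meq / 1e6 = 58.4472 kg

58.4472 kg


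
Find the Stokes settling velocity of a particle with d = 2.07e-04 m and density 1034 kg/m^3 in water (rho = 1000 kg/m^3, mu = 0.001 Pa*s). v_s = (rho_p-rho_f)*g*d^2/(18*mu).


Density difference: rho_p - rho_f = 1034 - 1000 = 34 kg/m^3
d^2 = (2.07e-04)^2 = 4.2849e-08 m^2
Numerator = (rho_p - rho_f) * g * d^2 = 34 * 9.81 * 4.2849e-08 = 1.4291855e-05
Denominator = 18 * mu = 18 * 0.001 = 0.018
v_s = 1.4291855e-05 / 0.018 = 7.93992e-04 m/s
Check: Re = rho_f * v_s * d / mu = 1000 * 7.93992e-04 * 2.07e-04 / 0.001 = 0.164 < 1, so Stokes' law applies.

7.93992e-04 m/s


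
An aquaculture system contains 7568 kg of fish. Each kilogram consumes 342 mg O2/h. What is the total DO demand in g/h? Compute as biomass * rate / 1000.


Total O2 consumption (mg/h) = 7568 kg * 342 mg/(kg*h) = 2588256 mg/h
Convert to g/h: 2588256 / 1000 = 2588.256 g/h

2588.256 g/h


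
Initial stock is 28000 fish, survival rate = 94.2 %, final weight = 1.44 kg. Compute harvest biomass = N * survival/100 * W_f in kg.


Survivors = 28000 * 94.2/100 = 26376 fish
Harvest biomass = survivors * W_f = 26376 * 1.44 = 37981.44 kg

37981.44 kg


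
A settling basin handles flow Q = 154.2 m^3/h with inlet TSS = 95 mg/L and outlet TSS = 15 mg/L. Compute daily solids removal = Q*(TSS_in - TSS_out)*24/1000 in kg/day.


Concentration drop: TSS_in - TSS_out = 95 - 15 = 80 mg/L
Hourly solids removed = Q * dTSS = 154.2 m^3/h * 80 mg/L = 12336 g/h  (m^3/h * mg/L = g/h)
Daily solids removed = 12336 * 24 = 296064 g/day
Convert g to kg: 296064 / 1000 = 296.064 kg/day

296.064 kg/day


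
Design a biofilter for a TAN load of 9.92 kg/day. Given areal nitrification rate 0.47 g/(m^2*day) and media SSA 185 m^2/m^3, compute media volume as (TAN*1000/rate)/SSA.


A = 9.92*1000 / 0.47 = 21106.383 m^2
V = 21106.383 / 185 = 114.089

114.089 m^3


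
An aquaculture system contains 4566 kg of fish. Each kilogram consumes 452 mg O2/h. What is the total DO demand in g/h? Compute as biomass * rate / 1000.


Total O2 consumption (mg/h) = 4566 kg * 452 mg/(kg*h) = 2063832 mg/h
Convert to g/h: 2063832 / 1000 = 2063.832 g/h

2063.832 g/h


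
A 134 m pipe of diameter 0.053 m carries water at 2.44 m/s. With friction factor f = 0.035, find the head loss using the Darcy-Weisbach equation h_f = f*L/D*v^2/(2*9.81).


v^2 = 2.44^2 = 5.9536 m^2/s^2
L/D = 134/0.053 = 2528.3019
h_f = f*(L/D)*v^2/(2g) = 0.035 * 2528.3019 * 5.9536 / 19.62 = 26.8521 m

26.8521 m


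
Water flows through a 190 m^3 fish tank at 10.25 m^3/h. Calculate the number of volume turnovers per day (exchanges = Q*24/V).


Daily flow volume = 10.25 m^3/h * 24 h = 246 m^3/day
Exchanges = daily flow / tank volume = 246 / 190 = 1.29474 exchanges/day

1.29474 exchanges/day


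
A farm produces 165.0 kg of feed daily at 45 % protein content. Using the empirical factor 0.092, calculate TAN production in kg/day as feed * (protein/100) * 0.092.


Protein in feed = 165.0 * 45/100 = 74.25 kg/day
TAN = protein * 0.092 = 74.25 * 0.092 = 6.831 kg/day

6.831 kg/day


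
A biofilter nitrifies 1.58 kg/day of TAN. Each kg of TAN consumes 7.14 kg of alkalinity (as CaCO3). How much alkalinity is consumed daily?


Alkalinity factor: 7.14 kg CaCO3 consumed per kg TAN nitrified
alk = 1.58 kg TAN * 7.14 = 11.2812 kg CaCO3/day

11.2812 kg CaCO3/day


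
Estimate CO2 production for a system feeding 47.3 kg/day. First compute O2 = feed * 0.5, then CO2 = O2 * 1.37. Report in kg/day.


O2 = 47.3 * 0.5 = 23.65
CO2 = 23.65 * 1.37 = 32.4005

32.4005 kg/day


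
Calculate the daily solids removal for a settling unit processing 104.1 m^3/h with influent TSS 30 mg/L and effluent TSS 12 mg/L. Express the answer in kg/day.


Concentration drop: TSS_in - TSS_out = 30 - 12 = 18 mg/L
Hourly solids removed = Q * dTSS = 104.1 m^3/h * 18 mg/L = 1873.8 g/h  (m^3/h * mg/L = g/h)
Daily solids removed = 1873.8 * 24 = 44971.2 g/day
Convert g to kg: 44971.2 / 1000 = 44.9712 kg/day

44.9712 kg/day


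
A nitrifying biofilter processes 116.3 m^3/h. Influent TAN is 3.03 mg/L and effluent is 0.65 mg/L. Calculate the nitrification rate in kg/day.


Concentration drop: TAN_in - TAN_out = 3.03 - 0.65 = 2.38 mg/L
Hourly TAN removed = Q * dTAN = 116.3 m^3/h * 2.38 mg/L = 276.794 g/h  (m^3/h * mg/L = g/h)
Daily TAN removed = 276.794 * 24 = 6643.056 g/day
Convert to kg/day: 6643.056 / 1000 = 6.643056 kg/day

6.643056 kg/day


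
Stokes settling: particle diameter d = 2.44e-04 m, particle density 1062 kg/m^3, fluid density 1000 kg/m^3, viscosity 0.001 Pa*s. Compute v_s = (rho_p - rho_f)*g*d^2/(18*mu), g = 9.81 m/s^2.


Density difference: rho_p - rho_f = 1062 - 1000 = 62 kg/m^3
d^2 = (2.44e-04)^2 = 5.9536e-08 m^2
Numerator = (rho_p - rho_f) * g * d^2 = 62 * 9.81 * 5.9536e-08 = 3.6210986e-05
Denominator = 18 * mu = 18 * 0.001 = 0.018
v_s = 3.6210986e-05 / 0.018 = 0.00201172 m/s
Check: Re = rho_f * v_s * d / mu = 1000 * 0.00201172 * 2.44e-04 / 0.001 = 0.491 < 1, so Stokes' law applies.

0.00201172 m/s


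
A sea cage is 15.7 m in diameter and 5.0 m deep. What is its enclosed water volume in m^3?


r = d/2 = 15.7/2 = 7.85 m
Base area = pi*r^2 = pi*7.85^2 = 193.59279 m^2
Volume = 193.59279 * 5.0 = 967.964 m^3

967.964 m^3


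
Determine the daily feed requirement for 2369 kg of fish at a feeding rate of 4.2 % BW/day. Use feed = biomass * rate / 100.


Feeding rate fraction = 4.2% / 100 = 0.042
Daily feed = 2369 kg * 0.042 = 99.498 kg/day

99.498 kg/day


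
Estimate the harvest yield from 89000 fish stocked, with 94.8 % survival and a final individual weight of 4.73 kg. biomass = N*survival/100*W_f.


Survivors = 89000 * 94.8/100 = 84372 fish
Harvest biomass = survivors * W_f = 84372 * 4.73 = 399079.56 kg

399079.56 kg


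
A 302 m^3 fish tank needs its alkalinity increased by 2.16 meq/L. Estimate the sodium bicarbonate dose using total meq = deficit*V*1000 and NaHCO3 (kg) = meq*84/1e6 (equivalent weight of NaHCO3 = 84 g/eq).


Tank volume in L = 302 m^3 * 1000 = 302000 L
Total meq required = 2.16 meq/L * 302000 L = 652320 meq
NaHCO3 mass = 652320 meq * 84 mg/meq / 1e6 = 54.7949 kg

54.7949 kg


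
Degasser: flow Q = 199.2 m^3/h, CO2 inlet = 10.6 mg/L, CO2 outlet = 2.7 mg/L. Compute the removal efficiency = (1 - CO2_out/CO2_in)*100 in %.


CO2_out / CO2_in = 2.7 / 10.6 = 0.25471698
Fraction remaining = 0.25471698
efficiency = (1 - 0.25471698) * 100 = 74.5283 %

74.5283 %


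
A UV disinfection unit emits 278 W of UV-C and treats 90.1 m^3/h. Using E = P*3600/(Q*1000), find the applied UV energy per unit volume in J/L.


Energy delivered per hour = 278 W * 3600 s = 1000800 J/h
Volume treated per hour = 90.1 m^3/h * 1000 = 90100 L/h
dose = 1000800 / 90100 = 11.1077 J/L

11.1077 J/L


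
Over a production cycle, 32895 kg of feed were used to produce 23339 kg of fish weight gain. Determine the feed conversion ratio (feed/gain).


FCR = feed consumed / weight gained
FCR = 32895 kg / 23339 kg = 1.40944

1.40944


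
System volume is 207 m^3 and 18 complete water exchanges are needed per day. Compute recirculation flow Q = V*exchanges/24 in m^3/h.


Daily recirculation volume = 207 m^3 * 18 = 3726 m^3/day
Flow rate Q = daily volume / 24 h = 3726 / 24 = 155.25 m^3/h

155.25 m^3/h


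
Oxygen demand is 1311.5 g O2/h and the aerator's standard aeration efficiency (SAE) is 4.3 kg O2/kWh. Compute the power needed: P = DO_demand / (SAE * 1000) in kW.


SAE in g O2/kWh = 4.3 * 1000 = 4300 g/kWh
P = DO_demand / SAE_g = 1311.5 / 4300 = 0.305 kW

0.305 kW


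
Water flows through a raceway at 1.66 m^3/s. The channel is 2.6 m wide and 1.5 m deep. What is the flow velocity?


Cross-sectional area = W * d = 2.6 * 1.5 = 3.9 m^2
Velocity = Q / A = 1.66 / 3.9 = 0.425641 m/s

0.425641 m/s


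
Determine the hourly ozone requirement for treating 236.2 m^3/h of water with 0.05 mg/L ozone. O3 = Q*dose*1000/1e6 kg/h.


O3 demand (mg/h) = Q * dose * 1000 = 236.2 * 0.05 * 1000 = 11810 mg/h
Convert mg to kg: 11810 / 1e6 = 0.01181 kg/h

0.01181 kg/h


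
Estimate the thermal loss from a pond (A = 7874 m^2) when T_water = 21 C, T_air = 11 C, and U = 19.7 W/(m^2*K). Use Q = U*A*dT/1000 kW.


Temperature difference dT = 21 - 11 = 10 K
Heat loss (W) = U * A * dT = 19.7 * 7874 * 10 = 1551178 W
Convert to kW: 1551178 / 1000 = 1551.178 kW

1551.178 kW


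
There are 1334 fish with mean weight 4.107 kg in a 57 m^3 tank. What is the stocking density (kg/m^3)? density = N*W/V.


Total biomass = 1334 fish * 4.107 kg = 5478.738 kg
Density = total biomass / volume = 5478.738 / 57 = 96.1182 kg/m^3

96.1182 kg/m^3


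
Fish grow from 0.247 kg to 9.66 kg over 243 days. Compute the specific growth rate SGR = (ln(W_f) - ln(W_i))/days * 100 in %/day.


ln(W_f) = ln(9.66) = 2.2679936
ln(W_i) = ln(0.247) = -1.3983669
ln(W_f) - ln(W_i) = 2.2679936 - -1.3983669 = 3.6663605
SGR = 3.6663605 / 243 * 100 = 1.50879 %/day

1.50879 %/day


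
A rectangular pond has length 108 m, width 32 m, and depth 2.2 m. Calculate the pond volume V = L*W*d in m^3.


Base area = L * W = 108 * 32 = 3456 m^2
Volume = area * depth = 3456 * 2.2 = 7603.2 m^3

7603.2 m^3


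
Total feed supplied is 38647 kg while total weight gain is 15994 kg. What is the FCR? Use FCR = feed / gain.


FCR = feed consumed / weight gained
FCR = 38647 kg / 15994 kg = 2.41634

2.41634


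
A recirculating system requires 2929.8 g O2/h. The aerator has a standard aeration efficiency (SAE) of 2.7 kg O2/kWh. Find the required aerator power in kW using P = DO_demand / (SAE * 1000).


SAE in g O2/kWh = 2.7 * 1000 = 2700 g/kWh
P = DO_demand / SAE_g = 2929.8 / 2700 = 1.08511 kW

1.08511 kW


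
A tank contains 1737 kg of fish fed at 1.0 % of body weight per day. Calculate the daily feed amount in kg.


Feeding rate fraction = 1.0% / 100 = 0.01
Daily feed = 1737 kg * 0.01 = 17.37 kg/day

17.37 kg/day


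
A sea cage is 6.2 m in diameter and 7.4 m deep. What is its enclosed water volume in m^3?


r = d/2 = 6.2/2 = 3.1 m
Base area = pi*r^2 = pi*3.1^2 = 30.190705 m^2
Volume = 30.190705 * 7.4 = 223.411 m^3

223.411 m^3


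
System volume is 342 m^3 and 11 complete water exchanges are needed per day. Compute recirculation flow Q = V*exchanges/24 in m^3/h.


Daily recirculation volume = 342 m^3 * 11 = 3762 m^3/day
Flow rate Q = daily volume / 24 h = 3762 / 24 = 156.75 m^3/h

156.75 m^3/h


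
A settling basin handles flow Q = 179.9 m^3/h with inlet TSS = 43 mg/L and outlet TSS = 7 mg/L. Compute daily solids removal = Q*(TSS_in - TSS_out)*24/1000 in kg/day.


Concentration drop: TSS_in - TSS_out = 43 - 7 = 36 mg/L
Hourly solids removed = Q * dTSS = 179.9 m^3/h * 36 mg/L = 6476.4 g/h  (m^3/h * mg/L = g/h)
Daily solids removed = 6476.4 * 24 = 155433.6 g/day
Convert g to kg: 155433.6 / 1000 = 155.4336 kg/day

155.4336 kg/day


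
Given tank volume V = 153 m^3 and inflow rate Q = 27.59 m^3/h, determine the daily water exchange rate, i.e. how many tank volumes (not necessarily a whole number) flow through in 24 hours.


Daily flow volume = 27.59 m^3/h * 24 h = 662.16 m^3/day
Exchanges = daily flow / tank volume = 662.16 / 153 = 4.32784 exchanges/day

4.32784 exchanges/day


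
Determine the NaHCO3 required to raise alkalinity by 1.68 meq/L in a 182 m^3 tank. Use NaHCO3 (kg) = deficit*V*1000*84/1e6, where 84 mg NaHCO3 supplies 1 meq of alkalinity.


Tank volume in L = 182 m^3 * 1000 = 182000 L
Total meq required = 1.68 meq/L * 182000 L = 305760 meq
NaHCO3 mass = 305760 meq * 84 mg/meq / 1e6 = 25.6838 kg

25.6838 kg


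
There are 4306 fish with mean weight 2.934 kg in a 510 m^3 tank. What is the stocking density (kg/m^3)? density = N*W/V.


Total biomass = 4306 fish * 2.934 kg = 12633.804 kg
Density = total biomass / volume = 12633.804 / 510 = 24.7722 kg/m^3

24.7722 kg/m^3


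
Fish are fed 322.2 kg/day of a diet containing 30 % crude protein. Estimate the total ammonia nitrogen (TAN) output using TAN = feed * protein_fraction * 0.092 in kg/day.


Protein in feed = 322.2 * 30/100 = 96.66 kg/day
TAN = protein * 0.092 = 96.66 * 0.092 = 8.89272 kg/day

8.89272 kg/day


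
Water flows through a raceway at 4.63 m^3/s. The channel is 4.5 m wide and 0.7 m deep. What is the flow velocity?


Cross-sectional area = W * d = 4.5 * 0.7 = 3.15 m^2
Velocity = Q / A = 4.63 / 3.15 = 1.46984 m/s

1.46984 m/s


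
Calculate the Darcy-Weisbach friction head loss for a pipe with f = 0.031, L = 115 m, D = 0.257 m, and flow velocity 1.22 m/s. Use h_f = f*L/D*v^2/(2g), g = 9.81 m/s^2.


v^2 = 1.22^2 = 1.4884 m^2/s^2
L/D = 115/0.257 = 447.47082
h_f = f*(L/D)*v^2/(2g) = 0.031 * 447.47082 * 1.4884 / 19.62 = 1.05232 m

1.05232 m


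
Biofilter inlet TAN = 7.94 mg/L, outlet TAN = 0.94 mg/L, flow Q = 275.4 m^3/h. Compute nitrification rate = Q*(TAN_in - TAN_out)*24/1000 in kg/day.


Concentration drop: TAN_in - TAN_out = 7.94 - 0.94 = 7 mg/L
Hourly TAN removed = Q * dTAN = 275.4 m^3/h * 7 mg/L = 1927.8 g/h  (m^3/h * mg/L = g/h)
Daily TAN removed = 1927.8 * 24 = 46267.2 g/day
Convert to kg/day: 46267.2 / 1000 = 46.2672 kg/day

46.2672 kg/day


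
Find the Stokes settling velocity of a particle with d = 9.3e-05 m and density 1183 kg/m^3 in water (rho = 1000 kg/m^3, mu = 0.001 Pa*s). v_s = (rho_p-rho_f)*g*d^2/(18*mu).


Density difference: rho_p - rho_f = 1183 - 1000 = 183 kg/m^3
d^2 = (9.3e-05)^2 = 8.649e-09 m^2
Numerator = (rho_p - rho_f) * g * d^2 = 183 * 9.81 * 8.649e-09 = 1.5526944e-05
Denominator = 18 * mu = 18 * 0.001 = 0.018
v_s = 1.5526944e-05 / 0.018 = 8.62608e-04 m/s
Check: Re = rho_f * v_s * d / mu = 1000 * 8.62608e-04 * 9.3e-05 / 0.001 = 0.0802 < 1, so Stokes' law applies.

8.62608e-04 m/s


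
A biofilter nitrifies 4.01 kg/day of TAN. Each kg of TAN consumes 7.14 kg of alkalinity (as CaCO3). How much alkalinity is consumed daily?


Alkalinity factor: 7.14 kg CaCO3 consumed per kg TAN nitrified
alk = 4.01 kg TAN * 7.14 = 28.6314 kg CaCO3/day

28.6314 kg CaCO3/day


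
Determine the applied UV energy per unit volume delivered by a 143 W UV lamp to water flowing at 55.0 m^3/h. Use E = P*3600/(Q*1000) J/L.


Energy delivered per hour = 143 W * 3600 s = 514800 J/h
Volume treated per hour = 55.0 m^3/h * 1000 = 55000 L/h
dose = 514800 / 55000 = 9.36 J/L

9.36 J/L


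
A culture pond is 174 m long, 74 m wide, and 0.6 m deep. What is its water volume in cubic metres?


Base area = L * W = 174 * 74 = 12876 m^2
Volume = area * depth = 12876 * 0.6 = 7725.6 m^3

7725.6 m^3


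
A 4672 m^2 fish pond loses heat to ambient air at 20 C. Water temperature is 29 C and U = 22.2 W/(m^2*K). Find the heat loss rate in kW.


Temperature difference dT = 29 - 20 = 9 K
Heat loss (W) = U * A * dT = 22.2 * 4672 * 9 = 933465.6 W
Convert to kW: 933465.6 / 1000 = 933.4656 kW

933.4656 kW


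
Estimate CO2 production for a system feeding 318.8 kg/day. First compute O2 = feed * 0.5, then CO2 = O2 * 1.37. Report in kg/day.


O2 = 318.8 * 0.5 = 159.4
CO2 = 159.4 * 1.37 = 218.378

218.378 kg/day


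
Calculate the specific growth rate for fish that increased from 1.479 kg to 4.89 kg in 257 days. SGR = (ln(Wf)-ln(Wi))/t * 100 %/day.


ln(W_f) = ln(4.89) = 1.5871923
ln(W_i) = ln(1.479) = 0.39136618
ln(W_f) - ln(W_i) = 1.5871923 - 0.39136618 = 1.1958261
SGR = 1.1958261 / 257 * 100 = 0.465302 %/day

0.465302 %/day


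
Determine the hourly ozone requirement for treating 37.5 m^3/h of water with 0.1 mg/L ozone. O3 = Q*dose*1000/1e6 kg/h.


O3 demand (mg/h) = Q * dose * 1000 = 37.5 * 0.1 * 1000 = 3750 mg/h
Convert mg to kg: 3750 / 1e6 = 0.00375 kg/h

0.00375 kg/h


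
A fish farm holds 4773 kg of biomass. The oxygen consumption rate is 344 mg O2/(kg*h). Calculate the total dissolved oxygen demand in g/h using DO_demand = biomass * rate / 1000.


Total O2 consumption (mg/h) = 4773 kg * 344 mg/(kg*h) = 1641912 mg/h
Convert to g/h: 1641912 / 1000 = 1641.912 g/h

1641.912 g/h


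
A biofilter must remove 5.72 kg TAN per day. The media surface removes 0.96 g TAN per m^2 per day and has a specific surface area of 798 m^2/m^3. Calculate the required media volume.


A = 5.72*1000 / 0.96 = 5958.3333 m^2
V = 5958.3333 / 798 = 7.46658

7.46658 m^3


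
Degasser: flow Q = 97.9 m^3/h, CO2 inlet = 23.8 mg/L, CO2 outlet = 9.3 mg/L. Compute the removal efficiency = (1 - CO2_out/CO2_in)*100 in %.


CO2_out / CO2_in = 9.3 / 23.8 = 0.3907563
Fraction remaining = 0.3907563
efficiency = (1 - 0.3907563) * 100 = 60.9244 %

60.9244 %


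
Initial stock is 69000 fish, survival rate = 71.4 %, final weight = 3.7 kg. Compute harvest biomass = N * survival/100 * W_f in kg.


Survivors = 69000 * 71.4/100 = 49266 fish
Harvest biomass = survivors * W_f = 49266 * 3.7 = 182284.2 kg

182284.2 kg


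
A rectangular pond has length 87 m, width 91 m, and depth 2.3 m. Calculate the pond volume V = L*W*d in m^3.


Base area = L * W = 87 * 91 = 7917 m^2
Volume = area * depth = 7917 * 2.3 = 18209.1 m^3

18209.1 m^3


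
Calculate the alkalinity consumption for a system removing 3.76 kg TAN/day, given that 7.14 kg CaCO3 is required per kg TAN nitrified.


Alkalinity factor: 7.14 kg CaCO3 consumed per kg TAN nitrified
alk = 3.76 kg TAN * 7.14 = 26.8464 kg CaCO3/day

26.8464 kg CaCO3/day


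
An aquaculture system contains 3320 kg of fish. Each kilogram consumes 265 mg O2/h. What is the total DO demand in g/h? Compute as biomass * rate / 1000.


Total O2 consumption (mg/h) = 3320 kg * 265 mg/(kg*h) = 879800 mg/h
Convert to g/h: 879800 / 1000 = 879.8 g/h

879.8 g/h


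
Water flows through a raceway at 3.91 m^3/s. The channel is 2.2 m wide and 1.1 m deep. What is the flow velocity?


Cross-sectional area = W * d = 2.2 * 1.1 = 2.42 m^2
Velocity = Q / A = 3.91 / 2.42 = 1.6157 m/s

1.6157 m/s


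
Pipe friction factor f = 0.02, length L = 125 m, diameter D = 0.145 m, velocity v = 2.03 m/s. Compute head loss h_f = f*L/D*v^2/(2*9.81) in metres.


v^2 = 2.03^2 = 4.1209 m^2/s^2
L/D = 125/0.145 = 862.06897
h_f = f*(L/D)*v^2/(2g) = 0.02 * 862.06897 * 4.1209 / 19.62 = 3.6213 m

3.6213 m


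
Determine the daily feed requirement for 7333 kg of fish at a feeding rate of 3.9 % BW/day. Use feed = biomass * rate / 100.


Feeding rate fraction = 3.9% / 100 = 0.039
Daily feed = 7333 kg * 0.039 = 285.987 kg/day

285.987 kg/day


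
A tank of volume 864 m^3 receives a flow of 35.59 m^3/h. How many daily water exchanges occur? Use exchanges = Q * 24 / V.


Daily flow volume = 35.59 m^3/h * 24 h = 854.16 m^3/day
Exchanges = daily flow / tank volume = 854.16 / 864 = 0.988611 exchanges/day

0.988611 exchanges/day


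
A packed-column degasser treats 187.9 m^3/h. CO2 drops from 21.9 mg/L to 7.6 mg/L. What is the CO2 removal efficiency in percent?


CO2_out / CO2_in = 7.6 / 21.9 = 0.34703196
Fraction remaining = 0.34703196
efficiency = (1 - 0.34703196) * 100 = 65.2968 %

65.2968 %


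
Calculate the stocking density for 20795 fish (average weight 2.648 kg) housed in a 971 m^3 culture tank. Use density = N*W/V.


Total biomass = 20795 fish * 2.648 kg = 55065.16 kg
Density = total biomass / volume = 55065.16 / 971 = 56.7097 kg/m^3

56.7097 kg/m^3


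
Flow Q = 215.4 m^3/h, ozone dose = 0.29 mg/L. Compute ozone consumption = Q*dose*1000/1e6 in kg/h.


O3 demand (mg/h) = Q * dose * 1000 = 215.4 * 0.29 * 1000 = 62466 mg/h
Convert mg to kg: 62466 / 1e6 = 0.062466 kg/h

0.062466 kg/h


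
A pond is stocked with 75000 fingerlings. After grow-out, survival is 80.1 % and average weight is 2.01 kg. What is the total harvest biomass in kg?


Survivors = 75000 * 80.1/100 = 60075 fish
Harvest biomass = survivors * W_f = 60075 * 2.01 = 120750.75 kg

120750.75 kg


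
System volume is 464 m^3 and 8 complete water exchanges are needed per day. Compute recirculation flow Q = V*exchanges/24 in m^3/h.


Daily recirculation volume = 464 m^3 * 8 = 3712 m^3/day
Flow rate Q = daily volume / 24 h = 3712 / 24 = 154.667 m^3/h

154.667 m^3/h


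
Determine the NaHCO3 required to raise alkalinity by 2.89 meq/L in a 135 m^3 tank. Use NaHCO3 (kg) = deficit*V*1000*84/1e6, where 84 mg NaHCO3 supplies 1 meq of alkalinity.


Tank volume in L = 135 m^3 * 1000 = 135000 L
Total meq required = 2.89 meq/L * 135000 L = 390150 meq
NaHCO3 mass = 390150 meq * 84 mg/meq / 1e6 = 32.7726 kg

32.7726 kg


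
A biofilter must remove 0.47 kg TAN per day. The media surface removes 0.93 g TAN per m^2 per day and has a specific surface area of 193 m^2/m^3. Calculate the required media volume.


A = 0.47*1000 / 0.93 = 505.37634 m^2
V = 505.37634 / 193 = 2.61853

2.61853 m^3


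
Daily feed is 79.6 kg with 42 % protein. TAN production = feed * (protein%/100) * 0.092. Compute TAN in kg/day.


Protein in feed = 79.6 * 42/100 = 33.432 kg/day
TAN = protein * 0.092 = 33.432 * 0.092 = 3.075744 kg/day

3.075744 kg/day


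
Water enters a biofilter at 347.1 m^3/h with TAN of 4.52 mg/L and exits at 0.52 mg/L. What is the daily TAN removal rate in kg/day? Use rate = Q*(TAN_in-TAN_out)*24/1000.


Concentration drop: TAN_in - TAN_out = 4.52 - 0.52 = 4 mg/L
Hourly TAN removed = Q * dTAN = 347.1 m^3/h * 4 mg/L = 1388.4 g/h  (m^3/h * mg/L = g/h)
Daily TAN removed = 1388.4 * 24 = 33321.6 g/day
Convert to kg/day: 33321.6 / 1000 = 33.3216 kg/day

33.3216 kg/day


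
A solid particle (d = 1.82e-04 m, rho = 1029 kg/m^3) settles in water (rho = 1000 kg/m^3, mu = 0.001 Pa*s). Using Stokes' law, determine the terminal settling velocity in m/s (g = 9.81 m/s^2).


Density difference: rho_p - rho_f = 1029 - 1000 = 29 kg/m^3
d^2 = (1.82e-04)^2 = 3.3124e-08 m^2
Numerator = (rho_p - rho_f) * g * d^2 = 29 * 9.81 * 3.3124e-08 = 9.4234468e-06
Denominator = 18 * mu = 18 * 0.001 = 0.018
v_s = 9.4234468e-06 / 0.018 = 5.23525e-04 m/s
Check: Re = rho_f * v_s * d / mu = 1000 * 5.23525e-04 * 1.82e-04 / 0.001 = 0.0953 < 1, so Stokes' law applies.

5.23525e-04 m/s


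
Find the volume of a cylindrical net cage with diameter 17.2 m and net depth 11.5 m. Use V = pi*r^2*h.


r = d/2 = 17.2/2 = 8.6 m
Base area = pi*r^2 = pi*8.6^2 = 232.35219 m^2
Volume = 232.35219 * 11.5 = 2672.05 m^3

2672.05 m^3


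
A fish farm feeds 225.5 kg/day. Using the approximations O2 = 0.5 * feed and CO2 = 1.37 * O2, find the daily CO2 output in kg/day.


O2 = 225.5 * 0.5 = 112.75
CO2 = 112.75 * 1.37 = 154.4675

154.4675 kg/day


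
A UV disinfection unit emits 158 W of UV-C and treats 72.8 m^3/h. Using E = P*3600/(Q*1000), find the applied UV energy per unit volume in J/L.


Energy delivered per hour = 158 W * 3600 s = 568800 J/h
Volume treated per hour = 72.8 m^3/h * 1000 = 72800 L/h
dose = 568800 / 72800 = 7.81319 J/L

7.81319 J/L
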